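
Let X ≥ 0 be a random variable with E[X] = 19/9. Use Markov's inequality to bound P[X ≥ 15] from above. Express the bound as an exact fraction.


μ = E[X] = 19/9, a = 15.
Markov: P[X ≥ 15] ≤ μ/a = (19/9)/15 = 19/135.
Numerically: ≈ 0.140741.
(Since a = 15 > μ = 2.111111, the bound 19/135 is < 1 and informative.)

P[X ≥ 15] ≤ 19/135 ≈ 0.140741.


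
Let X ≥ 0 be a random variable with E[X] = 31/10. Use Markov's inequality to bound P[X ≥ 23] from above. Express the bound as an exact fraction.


μ = E[X] = 31/10, a = 23.
Markov: P[X ≥ 23] ≤ μ/a = (31/10)/23 = 31/230.
Numerically: ≈ 0.13478.
(Since a = 23 > μ = 3.10000, the bound 31/230 is < 1 and informative.)

P[X ≥ 23] ≤ 31/230 ≈ 0.13478.


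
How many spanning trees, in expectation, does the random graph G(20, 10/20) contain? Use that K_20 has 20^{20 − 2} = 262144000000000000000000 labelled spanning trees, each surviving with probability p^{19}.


K_20 has 20^{20 − 2} = 262144000000000000000000 labelled spanning trees.
For each such spanning tree H, let X_H = 1 if all 19 edges of H are present in G. Then P[X_H = 1] = p^{19} = (1/2)^{19} = 1/524288.
By linearity: E[X] = Σ_H E[X_H] = 262144000000000000000000 · p^{19} = 262144000000000000000000 · 1/524288 = 500000000000000000.
Numerically: E[X] ≈ 5e+17.

E[X] = 262144000000000000000000 · (1/2)^{19} = 500000000000000000 ≈ 5e+17.


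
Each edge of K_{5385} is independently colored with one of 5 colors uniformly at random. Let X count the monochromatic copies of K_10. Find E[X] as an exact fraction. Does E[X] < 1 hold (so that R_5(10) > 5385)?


E[X] = C(5385, 10) · 5^{1 − 45} = 5603542957245638044321604098176 · 5^{−44} = 5603542957245638044321604098176/5684341886080801486968994140625.
As a reduced fraction: E[X] = 5603542957245638044321604098176/5684341886080801486968994140625 ≈ 0.985786.
Is E[X] < 1? YES.
Since E[X] < 1, there exists a 5-coloring of K_{5385} with no monochromatic K_10; hence R_5(10) > 5385.

E[X] = 5603542957245638044321604098176/5684341886080801486968994140625 ≈ 0.985786; E[X] < 1, so R_5(10) > 5385.


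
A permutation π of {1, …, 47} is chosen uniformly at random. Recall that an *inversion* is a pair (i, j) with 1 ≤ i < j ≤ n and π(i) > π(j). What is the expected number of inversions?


Write X = Σ X_I over the C(47, 2) = 1081 pairs i < j, with X_I the indicator of one inversion.
There are 1081 indicators.
For each fixed pair i < j, the values π(i) and π(j) are two distinct elements of {1, …, 47} in uniformly random order; by symmetry P[π(i) > π(j)] = 1/2.
By linearity: E[X] = 1081 · (1/2) = C(47, 2) · (1/2) = 1081/2 = 1081/2 ≈ 540.5000.

E[X] = 1081/2 = 540.5000.


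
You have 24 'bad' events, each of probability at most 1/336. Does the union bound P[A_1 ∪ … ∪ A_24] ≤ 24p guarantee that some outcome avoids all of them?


Union bound: P[∪_{i=1}^{24} A_i] ≤ Σ_i P[A_i] ≤ 24·p = 24·(1/336) = 1/14.
Numerically: 1/14 ≈ 0.0714286.
Is 1/14 < 1? YES.
Since P[∪ A_i] ≤ 1/14 < 1, the complement has P[∩ A_i^c] ≥ 1 − 1/14 = 13/14 > 0, so some outcome avoids every A_i.

24·p = 1/14 ≈ 0.0714286; existence CERTIFIED by the union bound.


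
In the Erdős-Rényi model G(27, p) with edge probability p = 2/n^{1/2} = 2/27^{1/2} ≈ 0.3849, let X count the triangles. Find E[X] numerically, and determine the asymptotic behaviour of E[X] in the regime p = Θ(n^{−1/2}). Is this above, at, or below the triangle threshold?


Number of potential triangles: C(27, 3) = 2925.
Each occurs with probability p³ ≈ (0.3849)³ ≈ 5.7022249e-02.
By linearity: E[X] = C(27, 3)·p³ ≈ 2925 · 5.7022249e-02 ≈ 166.79008.
Since α = 1/2 < 1, p = c/n^{1/2} ≫ 1/n is above the triangle threshold p ~ 1/n. Asymptotically E[X] ~ (c³/6)·n^{3(1−α)} = (2³/6)·n^{1.5} → ∞; triangles are abundant w.h.p.

E[X] ≈ 166.79008; in regime p = Θ(1/n^{1/2}) E[X] diverges (above the triangle threshold p ~ 1/n).


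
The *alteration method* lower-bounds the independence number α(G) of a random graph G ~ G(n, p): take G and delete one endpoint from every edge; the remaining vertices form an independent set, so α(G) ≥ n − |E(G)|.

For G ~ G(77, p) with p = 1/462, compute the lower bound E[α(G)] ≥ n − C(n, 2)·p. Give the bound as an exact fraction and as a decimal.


E[|E(G)|] = C(77, 2)·p = 2926 · (1/462) = 19/3.
E[α(G)] ≥ n − E[|E(G)|] = 77 − 19/3 = 212/3.
Numerically: ≈ 70.66667.
(This is only a lower bound; the true E[α(G)] may be larger.)

E[α(G)] ≥ 212/3 ≈ 70.66667.


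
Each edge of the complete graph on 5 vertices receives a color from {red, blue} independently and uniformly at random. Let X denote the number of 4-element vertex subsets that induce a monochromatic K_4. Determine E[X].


Let X = Σ_S X_S over the C(5, 4) = 5 subsets S of size 4, where X_S = 1 if the K_4 on S is monochromatic.
For a fixed S, the K_4 on S has C(4, 2) = 6 edges. P[all 6 edges red] = (1/2)^6, and likewise for blue, so P[monochromatic] = 2·(1/2)^6 = 2^{1 − 6} = 1/32.
Summing: E[X] = C(5, 4) · 2^{1 − 6} = 5 · 1/32 = 5/32.
Numerically: E[X] ≈ 0.1562.

E[X] = C(5,4)·2^(1−C(4,2)) = 5/32 ≈ 0.1562.


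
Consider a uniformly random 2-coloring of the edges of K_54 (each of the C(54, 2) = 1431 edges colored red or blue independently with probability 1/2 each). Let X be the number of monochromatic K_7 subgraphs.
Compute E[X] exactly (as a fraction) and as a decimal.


Let X = Σ_S X_S over the C(54, 7) = 177100560 subsets S of size 7, where X_S = 1 if the K_7 on S is monochromatic.
For a fixed S, the K_7 on S has C(7, 2) = 21 edges. P[all 21 edges red] = (1/2)^21, and likewise for blue, so P[monochromatic] = 2·(1/2)^21 = 2^{1 − 21} = 1/1048576.
By linearity of expectation: E[X] = C(54, 7) · 2^{1 − 21} = 177100560 · 1/1048576 = 11068785/65536.
Numerically: E[X] ≈ 168.896.

E[X] = C(54,7)·2^(1−C(7,2)) = 11068785/65536 ≈ 168.896.


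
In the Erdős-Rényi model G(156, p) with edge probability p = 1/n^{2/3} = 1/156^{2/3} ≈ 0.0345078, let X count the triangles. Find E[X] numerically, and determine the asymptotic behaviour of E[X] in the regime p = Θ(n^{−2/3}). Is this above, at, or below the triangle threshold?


Number of potential triangles: C(156, 3) = 620620.
Each occurs with probability p³ ≈ (0.0345078)³ ≈ 4.10913872e-05.
By linearity: E[X] = C(156, 3)·p³ ≈ 620620 · 4.10913872e-05 ≈ 25.502137.
Since α = 2/3 < 1, p = c/n^{2/3} ≫ 1/n is above the triangle threshold p ~ 1/n. Asymptotically E[X] ~ (c³/6)·n^{3(1−α)} = (1³/6)·n^{1} → ∞; triangles are abundant w.h.p.

E[X] ≈ 25.502137; in regime p = Θ(1/n^{2/3}) E[X] diverges (above the triangle threshold p ~ 1/n).


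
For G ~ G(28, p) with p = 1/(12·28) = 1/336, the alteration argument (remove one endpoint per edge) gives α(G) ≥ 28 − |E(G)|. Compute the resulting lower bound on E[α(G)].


E[|E(G)|] = C(28, 2)·p = 378 · (1/336) = 9/8.
E[α(G)] ≥ n − E[|E(G)|] = 28 − 9/8 = 215/8.
Numerically: ≈ 26.875.
(This is only a lower bound; the true E[α(G)] may be larger.)

E[α(G)] ≥ 215/8 ≈ 26.875.


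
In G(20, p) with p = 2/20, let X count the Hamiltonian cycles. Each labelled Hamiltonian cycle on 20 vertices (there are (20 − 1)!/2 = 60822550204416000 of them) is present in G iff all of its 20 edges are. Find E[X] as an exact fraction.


K_20 has (20 − 1)!/2 = 60822550204416000 labelled Hamiltonian cycles.
For each such Hamiltonian cycle H, let X_H = 1 if all 20 edges of H are present in G. Then P[X_H = 1] = p^{20} = (1/10)^{20} = 1/100000000000000000000.
By linearity: E[X] = Σ_H E[X_H] = 60822550204416000 · p^{20} = 60822550204416000 · 1/100000000000000000000 = 14849255421/24414062500000.
Numerically: E[X] ≈ 0.000608226.

E[X] = 60822550204416000 · (1/10)^{20} = 14849255421/24414062500000 ≈ 0.000608226.


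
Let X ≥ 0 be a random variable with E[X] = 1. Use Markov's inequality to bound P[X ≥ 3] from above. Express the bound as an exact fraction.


μ = E[X] = 1, a = 3.
Markov: P[X ≥ 3] ≤ μ/a = (1)/3 = 1/3.
Numerically: ≈ 0.333333.
(Since a = 3 > μ = 1.000000, the bound 1/3 is < 1 and informative.)

P[X ≥ 3] ≤ 1/3 ≈ 0.333333.


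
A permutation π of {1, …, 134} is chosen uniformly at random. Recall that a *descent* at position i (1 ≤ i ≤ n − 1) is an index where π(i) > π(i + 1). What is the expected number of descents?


Write X = Σ X_I over i = 1, …, 133, with X_I the indicator of one descent.
There are 133 indicators.
For each fixed i, the pair (π(i), π(i+1)) is a uniformly random ordered pair of distinct values from {1, …, 134}; by symmetry P[π(i) > π(i+1)] = 1/2.
By linearity: E[X] = 133 · (1/2) = (134 − 1) · (1/2) = 133/2 ≈ 66.500000.

E[X] = 133/2 = 66.500000.


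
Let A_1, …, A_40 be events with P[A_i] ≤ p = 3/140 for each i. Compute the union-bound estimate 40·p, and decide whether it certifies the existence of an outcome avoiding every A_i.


Union bound: P[∪_{i=1}^{40} A_i] ≤ Σ_i P[A_i] ≤ 40·p = 40·(3/140) = 6/7.
Numerically: 6/7 ≈ 0.8571429.
Is 6/7 < 1? YES.
Since P[∪ A_i] ≤ 6/7 < 1, the complement has P[∩ A_i^c] ≥ 1 − 6/7 = 1/7 > 0, so some outcome avoids every A_i.

40·p = 6/7 ≈ 0.8571429; existence CERTIFIED by the union bound.


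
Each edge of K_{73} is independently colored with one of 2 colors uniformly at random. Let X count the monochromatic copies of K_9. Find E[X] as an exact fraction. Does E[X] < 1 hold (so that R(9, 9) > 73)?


E[X] = C(73, 9) · 2^{1 − 36} = 97082021465 · 2^{−35} = 97082021465/34359738368.
As a reduced fraction: E[X] = 97082021465/34359738368 ≈ 2.8254587.
Is E[X] < 1? NO.
Since E[X] ≥ 1, the first-moment bound is inconclusive at n = 73; it does NOT by itself certify R(9, 9) > 73.

E[X] = 97082021465/34359738368 ≈ 2.8254587; E[X] ≥ 1; first-moment method inconclusive here.


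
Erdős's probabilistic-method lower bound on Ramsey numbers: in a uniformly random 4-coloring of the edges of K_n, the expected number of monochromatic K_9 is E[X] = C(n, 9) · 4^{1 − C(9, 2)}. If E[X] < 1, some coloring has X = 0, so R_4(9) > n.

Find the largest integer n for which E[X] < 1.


We need C(n, 9) · 4^{1 − 36} < 1, i.e. C(n, 9) < 4^{36 − 1} = 1180591620717411303424.
Check values of n near the boundary:
  n = 912: C(912, 9) = 1156095740032081475120; 1156095740032081475120 < 1180591620717411303424? YES
  n = 913: C(913, 9) = 1167605542753639808390; 1167605542753639808390 < 1180591620717411303424? YES
  n = 914: C(914, 9) = 1179217089587653905932; 1179217089587653905932 < 1180591620717411303424? YES
  n = 915: C(915, 9) = 1190931166636537885130; 1190931166636537885130 < 1180591620717411303424? NO
  n = 916: C(916, 9) = 1202748565202942340440; 1202748565202942340440 < 1180591620717411303424? NO
  n = 917: C(917, 9) = 1214670081818390006810; 1214670081818390006810 < 1180591620717411303424? NO
The largest n with C(n, 9) < 1180591620717411303424 is n = 914 (where E[X] = 294804272396913476483/295147905179352825856 ≈ 0.9988357). Hence R_4(9) > 914, i.e. R_4(9) ≥ 915.

Largest n = 914; hence R_4(9) > 914.


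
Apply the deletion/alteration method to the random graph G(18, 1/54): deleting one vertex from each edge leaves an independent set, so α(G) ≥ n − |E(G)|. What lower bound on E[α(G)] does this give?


E[|E(G)|] = C(18, 2)·p = 153 · (1/54) = 17/6.
E[α(G)] ≥ n − E[|E(G)|] = 18 − 17/6 = 91/6.
Numerically: ≈ 15.16667.
(This is only a lower bound; the true E[α(G)] may be larger.)

E[α(G)] ≥ 91/6 ≈ 15.16667.


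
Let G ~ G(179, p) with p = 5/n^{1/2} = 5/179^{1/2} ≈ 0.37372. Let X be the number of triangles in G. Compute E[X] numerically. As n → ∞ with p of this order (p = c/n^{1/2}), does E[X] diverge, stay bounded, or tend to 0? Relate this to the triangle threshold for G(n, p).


Number of potential triangles: C(179, 3) = 939929.
Each occurs with probability p³ ≈ (0.37372)³ ≈ 5.2195188e-02.
By linearity: E[X] = C(179, 3)·p³ ≈ 939929 · 5.2195188e-02 ≈ 49059.77090.
Since α = 1/2 < 1, p = c/n^{1/2} ≫ 1/n is above the triangle threshold p ~ 1/n. Asymptotically E[X] ~ (c³/6)·n^{3(1−α)} = (5³/6)·n^{1.5} → ∞; triangles are abundant w.h.p.

E[X] ≈ 49059.77090; in regime p = Θ(1/n^{1/2}) E[X] diverges (above the triangle threshold p ~ 1/n).


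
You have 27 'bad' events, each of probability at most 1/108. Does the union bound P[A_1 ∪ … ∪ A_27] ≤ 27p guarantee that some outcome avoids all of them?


Union bound: P[∪_{i=1}^{27} A_i] ≤ Σ_i P[A_i] ≤ 27·p = 27·(1/108) = 1/4.
Numerically: 1/4 ≈ 0.2500.
Is 1/4 < 1? YES.
Since P[∪ A_i] ≤ 1/4 < 1, the complement has P[∩ A_i^c] ≥ 1 − 1/4 = 3/4 > 0, so some outcome avoids every A_i.

27·p = 1/4 ≈ 0.2500; existence CERTIFIED by the union bound.


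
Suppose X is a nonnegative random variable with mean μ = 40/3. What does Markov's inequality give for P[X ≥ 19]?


μ = E[X] = 40/3, a = 19.
Markov: P[X ≥ 19] ≤ μ/a = (40/3)/19 = 40/57.
Numerically: ≈ 0.7018.
(Since a = 19 > μ = 13.3333, the bound 40/57 is < 1 and informative.)

P[X ≥ 19] ≤ 40/57 ≈ 0.7018.


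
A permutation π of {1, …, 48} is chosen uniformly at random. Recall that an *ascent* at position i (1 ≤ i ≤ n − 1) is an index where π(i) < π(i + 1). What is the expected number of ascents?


Write X = Σ X_I over i = 1, …, 47, with X_I the indicator of one ascent.
There are 47 indicators.
For each fixed i, the pair (π(i), π(i+1)) is a uniformly random ordered pair of distinct values from {1, …, 48}; by symmetry P[π(i) < π(i+1)] = 1/2.
By linearity: E[X] = 47 · (1/2) = (48 − 1) · (1/2) = 47/2 ≈ 23.500.

E[X] = 47/2 = 23.500.


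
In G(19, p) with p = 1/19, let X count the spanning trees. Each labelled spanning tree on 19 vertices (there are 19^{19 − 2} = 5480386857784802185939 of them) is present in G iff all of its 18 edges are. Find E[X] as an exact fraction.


K_19 has 19^{19 − 2} = 5480386857784802185939 labelled spanning trees.
For each such spanning tree H, let X_H = 1 if all 18 edges of H are present in G. Then P[X_H = 1] = p^{18} = (1/19)^{18} = 1/104127350297911241532841.
By linearity: E[X] = Σ_H E[X_H] = 5480386857784802185939 · p^{18} = 5480386857784802185939 · 1/104127350297911241532841 = 1/19.
Numerically: E[X] ≈ 0.05263.

E[X] = 5480386857784802185939 · (1/19)^{18} = 1/19 ≈ 0.05263.


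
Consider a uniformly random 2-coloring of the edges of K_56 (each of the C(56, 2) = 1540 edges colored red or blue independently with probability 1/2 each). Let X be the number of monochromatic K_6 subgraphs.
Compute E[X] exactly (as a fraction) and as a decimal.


Let X = Σ_S X_S over the C(56, 6) = 32468436 subsets S of size 6, where X_S = 1 if the K_6 on S is monochromatic.
For a fixed S, the K_6 on S has C(6, 2) = 15 edges. P[all 15 edges red] = (1/2)^15, and likewise for blue, so P[monochromatic] = 2·(1/2)^15 = 2^{1 − 15} = 1/16384.
By linearity of expectation: E[X] = C(56, 6) · 2^{1 − 15} = 32468436 · 1/16384 = 8117109/4096.
Numerically: E[X] ≈ 1981.716064.

E[X] = C(56,6)·2^(1−C(6,2)) = 8117109/4096 ≈ 1981.716064.


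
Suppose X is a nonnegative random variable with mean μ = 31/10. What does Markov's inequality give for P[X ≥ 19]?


μ = E[X] = 31/10, a = 19.
Markov: P[X ≥ 19] ≤ μ/a = (31/10)/19 = 31/190.
Numerically: ≈ 0.1632.
(Since a = 19 > μ = 3.1000, the bound 31/190 is < 1 and informative.)

P[X ≥ 19] ≤ 31/190 ≈ 0.1632.


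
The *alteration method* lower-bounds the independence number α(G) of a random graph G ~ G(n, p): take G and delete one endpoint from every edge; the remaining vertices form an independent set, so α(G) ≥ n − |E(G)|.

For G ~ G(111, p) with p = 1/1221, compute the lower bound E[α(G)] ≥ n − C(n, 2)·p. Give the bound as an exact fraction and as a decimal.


E[|E(G)|] = C(111, 2)·p = 6105 · (1/1221) = 5.
E[α(G)] ≥ n − E[|E(G)|] = 111 − 5 = 106.
Numerically: ≈ 106.00000.
(This is only a lower bound; the true E[α(G)] may be larger.)

E[α(G)] ≥ 106 ≈ 106.00000.


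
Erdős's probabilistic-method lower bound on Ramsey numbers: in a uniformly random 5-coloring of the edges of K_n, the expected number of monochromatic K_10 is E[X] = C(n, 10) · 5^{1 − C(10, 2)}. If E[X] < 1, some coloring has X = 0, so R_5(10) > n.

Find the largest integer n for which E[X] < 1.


We need C(n, 10) · 5^{1 − 45} < 1, i.e. C(n, 10) < 5^{45 − 1} = 5684341886080801486968994140625.
Check values of n near the boundary:
  n = 5387: C(5387, 10) = 5624406917627224603154306376491; 5624406917627224603154306376491 < 5684341886080801486968994140625? YES
  n = 5388: C(5388, 10) = 5634865093375880654852250419586; 5634865093375880654852250419586 < 5684341886080801486968994140625? YES
  n = 5389: C(5389, 10) = 5645340767466558997768874792926; 5645340767466558997768874792926 < 5684341886080801486968994140625? YES
  n = 5390: C(5390, 10) = 5655833965919099070255434039753; 5655833965919099070255434039753 < 5684341886080801486968994140625? YES
  n = 5391: C(5391, 10) = 5666344714787188828795213697883; 5666344714787188828795213697883 < 5684341886080801486968994140625? YES
  n = 5392: C(5392, 10) = 5676873040158402483252283957448; 5676873040158402483252283957448 < 5684341886080801486968994140625? YES
  n = 5393: C(5393, 10) = 5687418968154238267170642278008; 5687418968154238267170642278008 < 5684341886080801486968994140625? NO
  n = 5394: C(5394, 10) = 5697982524930156243149785372878; 5697982524930156243149785372878 < 5684341886080801486968994140625? NO
The largest n with C(n, 10) < 5684341886080801486968994140625 is n = 5392 (where E[X] = 5676873040158402483252283957448/5684341886080801486968994140625 ≈ 0.998686). Hence R_5(10) > 5392, i.e. R_5(10) ≥ 5393.

Largest n = 5392; hence R_5(10) > 5392.


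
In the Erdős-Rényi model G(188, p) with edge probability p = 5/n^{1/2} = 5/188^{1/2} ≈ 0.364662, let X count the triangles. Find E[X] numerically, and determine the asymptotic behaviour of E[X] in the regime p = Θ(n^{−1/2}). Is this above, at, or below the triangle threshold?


Number of potential triangles: C(188, 3) = 1089836.
Each occurs with probability p³ ≈ (0.364662)³ ≈ 4.84923509e-02.
By linearity: E[X] = C(188, 3)·p³ ≈ 1089836 · 4.84923509e-02 ≈ 52848.709732.
Since α = 1/2 < 1, p = c/n^{1/2} ≫ 1/n is above the triangle threshold p ~ 1/n. Asymptotically E[X] ~ (c³/6)·n^{3(1−α)} = (5³/6)·n^{1.5} → ∞; triangles are abundant w.h.p.

E[X] ≈ 52848.709732; in regime p = Θ(1/n^{1/2}) E[X] diverges (above the triangle threshold p ~ 1/n).


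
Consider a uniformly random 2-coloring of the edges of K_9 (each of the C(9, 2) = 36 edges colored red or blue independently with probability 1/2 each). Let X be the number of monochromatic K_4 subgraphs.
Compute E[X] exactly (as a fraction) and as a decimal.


Let X = Σ_S X_S over the C(9, 4) = 126 subsets S of size 4, where X_S = 1 if the K_4 on S is monochromatic.
For a fixed S, the K_4 on S has C(4, 2) = 6 edges. P[all 6 edges red] = (1/2)^6, and likewise for blue, so P[monochromatic] = 2·(1/2)^6 = 2^{1 − 6} = 1/32.
Summing: E[X] = C(9, 4) · 2^{1 − 6} = 126 · 1/32 = 63/16.
Numerically: E[X] ≈ 3.938.

E[X] = C(9,4)·2^(1−C(4,2)) = 63/16 ≈ 3.938.


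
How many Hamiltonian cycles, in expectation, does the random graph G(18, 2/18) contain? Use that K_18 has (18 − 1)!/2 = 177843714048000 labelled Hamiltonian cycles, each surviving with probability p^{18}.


K_18 has (18 − 1)!/2 = 177843714048000 labelled Hamiltonian cycles.
For each such Hamiltonian cycle H, let X_H = 1 if all 18 edges of H are present in G. Then P[X_H = 1] = p^{18} = (1/9)^{18} = 1/150094635296999121.
Summing the indicators: E[X] = Σ_H E[X_H] = 177843714048000 · p^{18} = 177843714048000 · 1/150094635296999121 = 243955712000/205891132094649.
Numerically: E[X] ≈ 0.00118488.

E[X] = 177843714048000 · (1/9)^{18} = 243955712000/205891132094649 ≈ 0.00118488.


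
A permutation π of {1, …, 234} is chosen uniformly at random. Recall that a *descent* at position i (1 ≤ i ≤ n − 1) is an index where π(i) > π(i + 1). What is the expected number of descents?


Write X = Σ X_I over i = 1, …, 233, with X_I the indicator of one descent.
There are 233 indicators.
For each fixed i, the pair (π(i), π(i+1)) is a uniformly random ordered pair of distinct values from {1, …, 234}; by symmetry P[π(i) > π(i+1)] = 1/2.
By linearity: E[X] = 233 · (1/2) = (234 − 1) · (1/2) = 233/2 ≈ 116.5000.

E[X] = 233/2 = 116.5000.


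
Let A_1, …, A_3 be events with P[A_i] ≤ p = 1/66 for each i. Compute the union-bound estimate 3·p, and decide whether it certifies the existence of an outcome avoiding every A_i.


Union bound: P[∪_{i=1}^{3} A_i] ≤ Σ_i P[A_i] ≤ 3·p = 3·(1/66) = 1/22.
Numerically: 1/22 ≈ 0.045455.
Is 1/22 < 1? YES.
Since P[∪ A_i] ≤ 1/22 < 1, the complement has P[∩ A_i^c] ≥ 1 − 1/22 = 21/22 > 0, so some outcome avoids every A_i.

3·p = 1/22 ≈ 0.045455; existence CERTIFIED by the union bound.


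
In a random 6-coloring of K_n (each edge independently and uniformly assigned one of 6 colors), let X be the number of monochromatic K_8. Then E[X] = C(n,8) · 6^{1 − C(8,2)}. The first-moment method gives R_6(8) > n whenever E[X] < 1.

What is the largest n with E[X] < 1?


We need C(n, 8) · 6^{1 − 28} < 1, i.e. C(n, 8) < 6^{28 − 1} = 1023490369077469249536.
Check values of n near the boundary:
  n = 1589: C(1589, 8) = 990389025825605844438; 990389025825605844438 < 1023490369077469249536? YES
  n = 1590: C(1590, 8) = 995397314198933813310; 995397314198933813310 < 1023490369077469249536? YES
  n = 1591: C(1591, 8) = 1000427749141189953870; 1000427749141189953870 < 1023490369077469249536? YES
  n = 1592: C(1592, 8) = 1005480414540892933435; 1005480414540892933435 < 1023490369077469249536? YES
  n = 1593: C(1593, 8) = 1010555394551193970323; 1010555394551193970323 < 1023490369077469249536? YES
  n = 1594: C(1594, 8) = 1015652773590544255167; 1015652773590544255167 < 1023490369077469249536? YES
  n = 1595: C(1595, 8) = 1020772636343363633895; 1020772636343363633895 < 1023490369077469249536? YES
  n = 1596: C(1596, 8) = 1025915067760710553965; 1025915067760710553965 < 1023490369077469249536? NO
  n = 1597: C(1597, 8) = 1031080153060953275445; 1031080153060953275445 < 1023490369077469249536? NO
The largest n with C(n, 8) < 1023490369077469249536 is n = 1595 (where E[X] = 113419181815929292655/113721152119718805504 ≈ 0.9973). Hence R_6(8) > 1595, i.e. R_6(8) ≥ 1596.

Largest n = 1595; hence R_6(8) > 1595.


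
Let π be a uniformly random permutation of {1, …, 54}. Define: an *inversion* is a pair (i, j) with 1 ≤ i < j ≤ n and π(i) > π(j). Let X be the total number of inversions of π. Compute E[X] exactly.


Write X = Σ X_I over the C(54, 2) = 1431 pairs i < j, with X_I the indicator of one inversion.
There are 1431 indicators.
For each fixed pair i < j, the values π(i) and π(j) are two distinct elements of {1, …, 54} in uniformly random order; by symmetry P[π(i) > π(j)] = 1/2.
By linearity: E[X] = 1431 · (1/2) = C(54, 2) · (1/2) = 1431/2 = 1431/2 ≈ 715.500.

E[X] = 1431/2 = 715.500.


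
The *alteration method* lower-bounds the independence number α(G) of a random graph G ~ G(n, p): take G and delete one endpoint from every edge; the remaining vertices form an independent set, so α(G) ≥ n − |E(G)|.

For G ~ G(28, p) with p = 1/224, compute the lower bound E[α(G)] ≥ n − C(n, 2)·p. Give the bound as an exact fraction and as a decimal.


E[|E(G)|] = C(28, 2)·p = 378 · (1/224) = 27/16.
E[α(G)] ≥ n − E[|E(G)|] = 28 − 27/16 = 421/16.
Numerically: ≈ 26.312500.
(This is only a lower bound; the true E[α(G)] may be larger.)

E[α(G)] ≥ 421/16 ≈ 26.312500.


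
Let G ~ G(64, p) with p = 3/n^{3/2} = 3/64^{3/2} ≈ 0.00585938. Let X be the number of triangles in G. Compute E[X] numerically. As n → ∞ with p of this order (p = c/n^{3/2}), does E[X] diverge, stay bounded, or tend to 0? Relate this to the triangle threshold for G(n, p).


Number of potential triangles: C(64, 3) = 41664.
Each occurs with probability p³ ≈ (0.00585938)³ ≈ 2.01165676e-07.
By linearity: E[X] = C(64, 3)·p³ ≈ 41664 · 2.01165676e-07 ≈ 0.008381.
Since α = 3/2 > 1, p = c/n^{3/2} = o(1/n) is below the triangle threshold p ~ 1/n. Asymptotically E[X] ~ (c³/6)·n^{3(1−α)} = (3³/6)·n^{-1.5} → 0, so by Markov's inequality G has no triangles w.h.p.

E[X] ≈ 0.008381; in regime p = Θ(1/n^{3/2}) E[X] tends to 0 (below the triangle threshold p ~ 1/n).


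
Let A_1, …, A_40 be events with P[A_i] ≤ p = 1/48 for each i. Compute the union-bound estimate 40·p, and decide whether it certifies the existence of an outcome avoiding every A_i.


Union bound: P[∪_{i=1}^{40} A_i] ≤ Σ_i P[A_i] ≤ 40·p = 40·(1/48) = 5/6.
Numerically: 5/6 ≈ 0.8333.
Is 5/6 < 1? YES.
Since P[∪ A_i] ≤ 5/6 < 1, the complement has P[∩ A_i^c] ≥ 1 − 5/6 = 1/6 > 0, so some outcome avoids every A_i.

40·p = 5/6 ≈ 0.8333; existence CERTIFIED by the union bound.


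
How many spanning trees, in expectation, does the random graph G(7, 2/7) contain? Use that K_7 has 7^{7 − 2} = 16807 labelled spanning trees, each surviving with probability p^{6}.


K_7 has 7^{7 − 2} = 16807 labelled spanning trees.
For each such spanning tree H, let X_H = 1 if all 6 edges of H are present in G. Then P[X_H = 1] = p^{6} = (2/7)^{6} = 64/117649.
By linearity: E[X] = Σ_H E[X_H] = 16807 · p^{6} = 16807 · 64/117649 = 64/7.
Numerically: E[X] ≈ 9.14286.

E[X] = 16807 · (2/7)^{6} = 64/7 ≈ 9.14286.


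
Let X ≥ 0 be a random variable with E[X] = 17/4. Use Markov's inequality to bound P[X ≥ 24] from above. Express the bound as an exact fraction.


μ = E[X] = 17/4, a = 24.
Markov: P[X ≥ 24] ≤ μ/a = (17/4)/24 = 17/96.
Numerically: ≈ 0.17708.
(Since a = 24 > μ = 4.25000, the bound 17/96 is < 1 and informative.)

P[X ≥ 24] ≤ 17/96 ≈ 0.17708.


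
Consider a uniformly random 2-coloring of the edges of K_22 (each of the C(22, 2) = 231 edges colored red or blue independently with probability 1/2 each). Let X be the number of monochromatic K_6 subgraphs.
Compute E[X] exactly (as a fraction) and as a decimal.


Let X = Σ_S X_S over the C(22, 6) = 74613 subsets S of size 6, where X_S = 1 if the K_6 on S is monochromatic.
For a fixed S, the K_6 on S has C(6, 2) = 15 edges. P[all 15 edges red] = (1/2)^15, and likewise for blue, so P[monochromatic] = 2·(1/2)^15 = 2^{1 − 15} = 1/16384.
By linearity: E[X] = C(22, 6) · 2^{1 − 15} = 74613 · 1/16384 = 74613/16384.
Numerically: E[X] ≈ 4.554016.

E[X] = C(22,6)·2^(1−C(6,2)) = 74613/16384 ≈ 4.554016.


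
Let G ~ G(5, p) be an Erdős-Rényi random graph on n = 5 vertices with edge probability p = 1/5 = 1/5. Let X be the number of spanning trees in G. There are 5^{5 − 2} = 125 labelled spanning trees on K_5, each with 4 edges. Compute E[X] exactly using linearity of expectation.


K_5 has 5^{5 − 2} = 125 labelled spanning trees.
For each such spanning tree H, let X_H = 1 if all 4 edges of H are present in G. Then P[X_H = 1] = p^{4} = (1/5)^{4} = 1/625.
By linearity of expectation: E[X] = Σ_H E[X_H] = 125 · p^{4} = 125 · 1/625 = 1/5.
Numerically: E[X] ≈ 0.2.

E[X] = 125 · (1/5)^{4} = 1/5 ≈ 0.2.


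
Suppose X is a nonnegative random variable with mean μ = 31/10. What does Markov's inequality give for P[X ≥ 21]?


μ = E[X] = 31/10, a = 21.
Markov: P[X ≥ 21] ≤ μ/a = (31/10)/21 = 31/210.
Numerically: ≈ 0.147619.
(Since a = 21 > μ = 3.100000, the bound 31/210 is < 1 and informative.)

P[X ≥ 21] ≤ 31/210 ≈ 0.147619.


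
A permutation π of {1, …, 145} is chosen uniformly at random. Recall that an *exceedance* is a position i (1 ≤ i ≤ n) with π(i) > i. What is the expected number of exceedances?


Write X = Σ_{i=1}^{145} X_i, where X_i = 1_{π(i) > i}.
For each fixed i, π(i) is uniform over {1, …, 145} (marginal of a uniform permutation), so P[π(i) > i] = (n − i)/n. Summing: Σ_{i=1}^{145} (n − i)/n = (0 + 1 + … + 144)/145 = 145(145 − 1)/(2·145) = (145 − 1)/2.
Hence E[X] = Σ_{i=1}^{145} (145 − i)/145 = 72 ≈ 72.000000.

E[X] = 72 = 72.000000.


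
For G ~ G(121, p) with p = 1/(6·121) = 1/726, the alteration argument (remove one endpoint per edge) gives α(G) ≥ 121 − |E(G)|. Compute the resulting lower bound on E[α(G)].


E[|E(G)|] = C(121, 2)·p = 7260 · (1/726) = 10.
E[α(G)] ≥ n − E[|E(G)|] = 121 − 10 = 111.
Numerically: ≈ 111.000000.
(This is only a lower bound; the true E[α(G)] may be larger.)

E[α(G)] ≥ 111 ≈ 111.000000.


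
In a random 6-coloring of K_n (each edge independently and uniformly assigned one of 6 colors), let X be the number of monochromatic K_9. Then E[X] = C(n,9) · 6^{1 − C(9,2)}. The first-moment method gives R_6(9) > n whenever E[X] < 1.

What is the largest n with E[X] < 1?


We need C(n, 9) · 6^{1 − 36} < 1, i.e. C(n, 9) < 6^{36 − 1} = 1719070799748422591028658176.
Check values of n near the boundary:
  n = 4403: C(4403, 9) = 1699894433046281918452233150; 1699894433046281918452233150 < 1719070799748422591028658176? YES
  n = 4404: C(4404, 9) = 1703375445537161676647015880; 1703375445537161676647015880 < 1719070799748422591028658176? YES
  n = 4405: C(4405, 9) = 1706862792900636302463627150; 1706862792900636302463627150 < 1719070799748422591028658176? YES
  n = 4406: C(4406, 9) = 1710356485221788389505285700; 1710356485221788389505285700 < 1719070799748422591028658176? YES
  n = 4407: C(4407, 9) = 1713856532599459170657070050; 1713856532599459170657070050 < 1719070799748422591028658176? YES
  n = 4408: C(4408, 9) = 1717362945146264156457459600; 1717362945146264156457459600 < 1719070799748422591028658176? YES
  n = 4409: C(4409, 9) = 1720875732988608787686577131; 1720875732988608787686577131 < 1719070799748422591028658176? NO
The largest n with C(n, 9) < 1719070799748422591028658176 is n = 4408 (where E[X] = 35778394690547169926197075/35813974994758803979763712 ≈ 0.9990). Hence R_6(9) > 4408, i.e. R_6(9) ≥ 4409.

Largest n = 4408; hence R_6(9) > 4408.


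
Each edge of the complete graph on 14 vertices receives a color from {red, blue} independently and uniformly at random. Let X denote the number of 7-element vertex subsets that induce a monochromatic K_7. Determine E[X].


Let X = Σ_S X_S over the C(14, 7) = 3432 subsets S of size 7, where X_S = 1 if the K_7 on S is monochromatic.
For a fixed S, the K_7 on S has C(7, 2) = 21 edges. P[all 21 edges red] = (1/2)^21, and likewise for blue, so P[monochromatic] = 2·(1/2)^21 = 2^{1 − 21} = 1/1048576.
By linearity: E[X] = C(14, 7) · 2^{1 − 21} = 3432 · 1/1048576 = 429/131072.
Numerically: E[X] ≈ 0.003.

E[X] = C(14,7)·2^(1−C(7,2)) = 429/131072 ≈ 0.003.


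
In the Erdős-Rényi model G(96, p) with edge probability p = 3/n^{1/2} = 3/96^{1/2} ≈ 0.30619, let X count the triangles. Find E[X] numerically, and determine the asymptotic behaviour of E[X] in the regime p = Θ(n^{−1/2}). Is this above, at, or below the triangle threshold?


Number of potential triangles: C(96, 3) = 142880.
Each occurs with probability p³ ≈ (0.30619)³ ≈ 2.8704958e-02.
By linearity: E[X] = C(96, 3)·p³ ≈ 142880 · 2.8704958e-02 ≈ 4101.36439.
Since α = 1/2 < 1, p = c/n^{1/2} ≫ 1/n is above the triangle threshold p ~ 1/n. Asymptotically E[X] ~ (c³/6)·n^{3(1−α)} = (3³/6)·n^{1.5} → ∞; triangles are abundant w.h.p.

E[X] ≈ 4101.36439; in regime p = Θ(1/n^{1/2}) E[X] diverges (above the triangle threshold p ~ 1/n).


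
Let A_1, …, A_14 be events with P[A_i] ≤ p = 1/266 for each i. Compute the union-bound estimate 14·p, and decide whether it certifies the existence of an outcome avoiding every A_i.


Union bound: P[∪_{i=1}^{14} A_i] ≤ Σ_i P[A_i] ≤ 14·p = 14·(1/266) = 1/19.
Numerically: 1/19 ≈ 0.0526.
Is 1/19 < 1? YES.
Since P[∪ A_i] ≤ 1/19 < 1, the complement has P[∩ A_i^c] ≥ 1 − 1/19 = 18/19 > 0, so some outcome avoids every A_i.

14·p = 1/19 ≈ 0.0526; existence CERTIFIED by the union bound.


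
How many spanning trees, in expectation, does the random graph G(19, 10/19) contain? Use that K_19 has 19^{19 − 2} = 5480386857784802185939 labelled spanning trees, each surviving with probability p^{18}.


K_19 has 19^{19 − 2} = 5480386857784802185939 labelled spanning trees.
For each such spanning tree H, let X_H = 1 if all 18 edges of H are present in G. Then P[X_H = 1] = p^{18} = (10/19)^{18} = 1000000000000000000/104127350297911241532841.
Summing the indicators: E[X] = Σ_H E[X_H] = 5480386857784802185939 · p^{18} = 5480386857784802185939 · 1000000000000000000/104127350297911241532841 = 1000000000000000000/19.
Numerically: E[X] ≈ 5.26e+16.

E[X] = 5480386857784802185939 · (10/19)^{18} = 1000000000000000000/19 ≈ 5.26e+16.


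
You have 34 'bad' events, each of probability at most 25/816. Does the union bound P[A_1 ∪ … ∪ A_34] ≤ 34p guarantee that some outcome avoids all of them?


Union bound: P[∪_{i=1}^{34} A_i] ≤ Σ_i P[A_i] ≤ 34·p = 34·(25/816) = 25/24.
Numerically: 25/24 ≈ 1.04167.
Is 25/24 < 1? NO.
Since the bound 25/24 is ≥ 1, the union bound is uninformative here; it does NOT by itself certify existence.

34·p = 25/24 ≈ 1.04167; existence NOT certified by the union bound.


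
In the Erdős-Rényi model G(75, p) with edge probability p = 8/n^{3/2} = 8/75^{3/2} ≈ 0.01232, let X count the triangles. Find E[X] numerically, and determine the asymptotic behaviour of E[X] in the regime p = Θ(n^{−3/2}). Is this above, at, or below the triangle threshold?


Number of potential triangles: C(75, 3) = 67525.
Each occurs with probability p³ ≈ (0.01232)³ ≈ 1.868505e-06.
By linearity: E[X] = C(75, 3)·p³ ≈ 67525 · 1.868505e-06 ≈ 0.1262.
Since α = 3/2 > 1, p = c/n^{3/2} = o(1/n) is below the triangle threshold p ~ 1/n. Asymptotically E[X] ~ (c³/6)·n^{3(1−α)} = (8³/6)·n^{-1.5} → 0, so by Markov's inequality G has no triangles w.h.p.

E[X] ≈ 0.1262; in regime p = Θ(1/n^{3/2}) E[X] tends to 0 (below the triangle threshold p ~ 1/n).


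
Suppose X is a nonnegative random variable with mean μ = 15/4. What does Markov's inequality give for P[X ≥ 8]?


μ = E[X] = 15/4, a = 8.
Markov: P[X ≥ 8] ≤ μ/a = (15/4)/8 = 15/32.
Numerically: ≈ 0.46875.
(Since a = 8 > μ = 3.75000, the bound 15/32 is < 1 and informative.)

P[X ≥ 8] ≤ 15/32 ≈ 0.46875.


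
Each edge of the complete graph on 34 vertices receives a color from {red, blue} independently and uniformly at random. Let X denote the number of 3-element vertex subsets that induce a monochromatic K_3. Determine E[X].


Let X = Σ_S X_S over the C(34, 3) = 5984 subsets S of size 3, where X_S = 1 if the K_3 on S is monochromatic.
For a fixed S, the K_3 on S has C(3, 2) = 3 edges. P[all 3 edges red] = (1/2)^3, and likewise for blue, so P[monochromatic] = 2·(1/2)^3 = 2^{1 − 3} = 1/4.
Summing: E[X] = C(34, 3) · 2^{1 − 3} = 5984 · 1/4 = 1496.
Numerically: E[X] ≈ 1496.000.

E[X] = C(34,3)·2^(1−C(3,2)) = 1496 ≈ 1496.000.


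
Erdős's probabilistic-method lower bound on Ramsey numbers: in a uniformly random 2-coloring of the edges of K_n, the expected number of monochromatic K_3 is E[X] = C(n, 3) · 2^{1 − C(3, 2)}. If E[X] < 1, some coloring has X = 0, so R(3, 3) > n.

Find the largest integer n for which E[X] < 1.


We need C(n, 3) · 2^{1 − 3} < 1, i.e. C(n, 3) < 2^{3 − 1} = 4.
Check values of n near the boundary:
  n = 3: C(3, 3) = 1; 1 < 4? YES
  n = 4: C(4, 3) = 4; 4 < 4? NO
  n = 5: C(5, 3) = 10; 10 < 4? NO
  n = 6: C(6, 3) = 20; 20 < 4? NO
The largest n with C(n, 3) < 4 is n = 3 (where E[X] = 1/4 ≈ 0.250000). Hence R(3, 3) > 3, i.e. R(3, 3) ≥ 4.

Largest n = 3; hence R(3, 3) > 3.


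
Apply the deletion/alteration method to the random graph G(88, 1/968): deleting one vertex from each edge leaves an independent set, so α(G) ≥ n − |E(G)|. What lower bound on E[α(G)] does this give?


E[|E(G)|] = C(88, 2)·p = 3828 · (1/968) = 87/22.
E[α(G)] ≥ n − E[|E(G)|] = 88 − 87/22 = 1849/22.
Numerically: ≈ 84.0455.
(This is only a lower bound; the true E[α(G)] may be larger.)

E[α(G)] ≥ 1849/22 ≈ 84.0455.


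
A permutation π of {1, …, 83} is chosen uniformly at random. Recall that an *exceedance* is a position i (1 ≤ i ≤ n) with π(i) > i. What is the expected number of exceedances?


Write X = Σ_{i=1}^{83} X_i, where X_i = 1_{π(i) > i}.
For each fixed i, π(i) is uniform over {1, …, 83} (marginal of a uniform permutation), so P[π(i) > i] = (n − i)/n. Summing: Σ_{i=1}^{83} (n − i)/n = (0 + 1 + … + 82)/83 = 83(83 − 1)/(2·83) = (83 − 1)/2.
Hence E[X] = Σ_{i=1}^{83} (83 − i)/83 = 41 ≈ 41.000000.

E[X] = 41 = 41.000000.


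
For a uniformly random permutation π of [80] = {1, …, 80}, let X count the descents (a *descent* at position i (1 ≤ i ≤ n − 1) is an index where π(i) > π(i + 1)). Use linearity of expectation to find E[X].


Write X = Σ X_I over i = 1, …, 79, with X_I the indicator of one descent.
There are 79 indicators.
For each fixed i, the pair (π(i), π(i+1)) is a uniformly random ordered pair of distinct values from {1, …, 80}; by symmetry P[π(i) > π(i+1)] = 1/2.
By linearity: E[X] = 79 · (1/2) = (80 − 1) · (1/2) = 79/2 ≈ 39.5000.

E[X] = 79/2 = 39.5000.


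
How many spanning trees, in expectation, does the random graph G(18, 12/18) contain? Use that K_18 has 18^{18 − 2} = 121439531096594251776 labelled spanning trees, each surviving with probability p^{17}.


K_18 has 18^{18 − 2} = 121439531096594251776 labelled spanning trees.
For each such spanning tree H, let X_H = 1 if all 17 edges of H are present in G. Then P[X_H = 1] = p^{17} = (2/3)^{17} = 131072/129140163.
By linearity: E[X] = Σ_H E[X_H] = 121439531096594251776 · p^{17} = 121439531096594251776 · 131072/129140163 = 123256172596690944.
Numerically: E[X] ≈ 1.233e+17.

E[X] = 121439531096594251776 · (2/3)^{17} = 123256172596690944 ≈ 1.233e+17.


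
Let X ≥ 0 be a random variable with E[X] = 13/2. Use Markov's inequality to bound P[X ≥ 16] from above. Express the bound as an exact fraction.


μ = E[X] = 13/2, a = 16.
Markov: P[X ≥ 16] ≤ μ/a = (13/2)/16 = 13/32.
Numerically: ≈ 0.406250.
(Since a = 16 > μ = 6.500000, the bound 13/32 is < 1 and informative.)

P[X ≥ 16] ≤ 13/32 ≈ 0.406250.


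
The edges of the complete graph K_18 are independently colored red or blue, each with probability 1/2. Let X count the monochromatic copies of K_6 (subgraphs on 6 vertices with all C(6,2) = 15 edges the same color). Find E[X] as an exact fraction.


Let X = Σ_S X_S over the C(18, 6) = 18564 subsets S of size 6, where X_S = 1 if the K_6 on S is monochromatic.
For a fixed S, the K_6 on S has C(6, 2) = 15 edges. P[all 15 edges red] = (1/2)^15, and likewise for blue, so P[monochromatic] = 2·(1/2)^15 = 2^{1 − 15} = 1/16384.
By linearity: E[X] = C(18, 6) · 2^{1 − 15} = 18564 · 1/16384 = 4641/4096.
Numerically: E[X] ≈ 1.13306.

E[X] = C(18,6)·2^(1−C(6,2)) = 4641/4096 ≈ 1.13306.


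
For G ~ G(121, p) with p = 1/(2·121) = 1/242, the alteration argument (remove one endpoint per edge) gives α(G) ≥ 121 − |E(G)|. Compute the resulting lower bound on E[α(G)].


E[|E(G)|] = C(121, 2)·p = 7260 · (1/242) = 30.
E[α(G)] ≥ n − E[|E(G)|] = 121 − 30 = 91.
Numerically: ≈ 91.0000.
(This is only a lower bound; the true E[α(G)] may be larger.)

E[α(G)] ≥ 91 ≈ 91.0000.


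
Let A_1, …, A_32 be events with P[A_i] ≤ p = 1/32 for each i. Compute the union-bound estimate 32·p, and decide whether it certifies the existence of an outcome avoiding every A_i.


Union bound: P[∪_{i=1}^{32} A_i] ≤ Σ_i P[A_i] ≤ 32·p = 32·(1/32) = 1.
Numerically: 1 ≈ 1.000.
Is 1 < 1? NO.
Since the bound 1 is ≥ 1, the union bound is uninformative here; it does NOT by itself certify existence.

32·p = 1 ≈ 1.000; existence NOT certified by the union bound.


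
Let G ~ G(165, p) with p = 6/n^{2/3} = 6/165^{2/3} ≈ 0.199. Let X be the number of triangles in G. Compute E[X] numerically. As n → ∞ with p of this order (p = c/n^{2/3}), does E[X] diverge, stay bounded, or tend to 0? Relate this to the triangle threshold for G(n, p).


Number of potential triangles: C(165, 3) = 735130.
Each occurs with probability p³ ≈ (0.199)³ ≈ 7.93388e-03.
By linearity: E[X] = C(165, 3)·p³ ≈ 735130 · 7.93388e-03 ≈ 5832.436.
Since α = 2/3 < 1, p = c/n^{2/3} ≫ 1/n is above the triangle threshold p ~ 1/n. Asymptotically E[X] ~ (c³/6)·n^{3(1−α)} = (6³/6)·n^{1} → ∞; triangles are abundant w.h.p.

E[X] ≈ 5832.436; in regime p = Θ(1/n^{2/3}) E[X] diverges (above the triangle threshold p ~ 1/n).
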